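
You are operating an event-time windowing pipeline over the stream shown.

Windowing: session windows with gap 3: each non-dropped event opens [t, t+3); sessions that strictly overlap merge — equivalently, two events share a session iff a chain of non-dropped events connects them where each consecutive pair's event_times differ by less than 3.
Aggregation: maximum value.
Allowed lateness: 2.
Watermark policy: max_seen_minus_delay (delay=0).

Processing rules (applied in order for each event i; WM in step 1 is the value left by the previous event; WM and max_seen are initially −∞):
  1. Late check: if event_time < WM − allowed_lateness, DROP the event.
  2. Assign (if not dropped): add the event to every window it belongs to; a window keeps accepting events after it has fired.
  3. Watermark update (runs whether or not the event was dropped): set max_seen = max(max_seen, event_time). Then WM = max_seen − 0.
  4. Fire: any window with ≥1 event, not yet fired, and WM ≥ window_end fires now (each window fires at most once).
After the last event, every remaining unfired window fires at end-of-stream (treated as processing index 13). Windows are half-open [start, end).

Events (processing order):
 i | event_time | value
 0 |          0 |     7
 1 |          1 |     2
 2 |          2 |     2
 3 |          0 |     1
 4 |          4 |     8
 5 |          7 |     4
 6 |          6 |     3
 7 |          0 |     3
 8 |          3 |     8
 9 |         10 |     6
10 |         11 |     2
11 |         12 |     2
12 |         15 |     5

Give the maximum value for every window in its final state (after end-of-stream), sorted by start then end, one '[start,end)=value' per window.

i=0 t=0 v=7: → [0,3); WM=0
i=1 t=1 v=2: → [0,4); WM=1
i=2 t=2 v=2: → [0,5); WM=2
i=3 t=0 v=1: → [0,5); WM=2
i=4 t=4 v=8: → [0,7); WM=4
i=5 t=7 v=4: → [7,10); WM=7
i=6 t=6 v=3: → [0,10); WM=7
i=7 t=0 v=3: DROP (t<7-2); WM=7
i=8 t=3 v=8: DROP (t<7-2); WM=7
i=9 t=10 v=6: → [10,13); WM=10
i=10 t=11 v=2: → [10,14); WM=11
i=11 t=12 v=2: → [10,15); WM=12
i=12 t=15 v=5: → [15,18); WM=15

[0,10)=8 [10,15)=6 [15,18)=5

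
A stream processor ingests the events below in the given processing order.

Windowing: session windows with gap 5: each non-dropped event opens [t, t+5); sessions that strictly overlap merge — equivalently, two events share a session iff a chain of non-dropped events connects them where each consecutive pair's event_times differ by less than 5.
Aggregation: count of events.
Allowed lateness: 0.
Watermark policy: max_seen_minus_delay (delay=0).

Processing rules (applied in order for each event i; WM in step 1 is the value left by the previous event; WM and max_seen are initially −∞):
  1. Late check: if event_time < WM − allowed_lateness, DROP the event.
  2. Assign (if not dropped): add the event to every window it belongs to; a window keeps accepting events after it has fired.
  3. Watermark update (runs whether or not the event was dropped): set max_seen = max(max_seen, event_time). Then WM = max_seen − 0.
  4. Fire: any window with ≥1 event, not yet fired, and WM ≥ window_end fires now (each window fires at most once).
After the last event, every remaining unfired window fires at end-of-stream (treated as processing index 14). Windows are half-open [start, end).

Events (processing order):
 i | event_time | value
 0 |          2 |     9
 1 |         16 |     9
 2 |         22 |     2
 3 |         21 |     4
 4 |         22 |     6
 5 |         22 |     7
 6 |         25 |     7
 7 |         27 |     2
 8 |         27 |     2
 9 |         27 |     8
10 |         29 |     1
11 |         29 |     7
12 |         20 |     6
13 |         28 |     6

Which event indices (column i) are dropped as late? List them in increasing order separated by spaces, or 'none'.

i=0 t=2 v=9: → [2,7); WM=2
i=1 t=16 v=9: → [16,21); WM=16
i=2 t=22 v=2: → [22,27); WM=22
i=3 t=21 v=4: DROP (t<22-0); WM=22
i=4 t=22 v=6: → [22,27); WM=22
i=5 t=22 v=7: → [22,27); WM=22
i=6 t=25 v=7: → [22,30); WM=25
i=7 t=27 v=2: → [22,32); WM=27
i=8 t=27 v=2: → [22,32); WM=27
i=9 t=27 v=8: → [22,32); WM=27
i=10 t=29 v=1: → [22,34); WM=29
i=11 t=29 v=7: → [22,34); WM=29
i=12 t=20 v=6: DROP (t<29-0); WM=29
i=13 t=28 v=6: DROP (t<29-0); WM=29

3 12 13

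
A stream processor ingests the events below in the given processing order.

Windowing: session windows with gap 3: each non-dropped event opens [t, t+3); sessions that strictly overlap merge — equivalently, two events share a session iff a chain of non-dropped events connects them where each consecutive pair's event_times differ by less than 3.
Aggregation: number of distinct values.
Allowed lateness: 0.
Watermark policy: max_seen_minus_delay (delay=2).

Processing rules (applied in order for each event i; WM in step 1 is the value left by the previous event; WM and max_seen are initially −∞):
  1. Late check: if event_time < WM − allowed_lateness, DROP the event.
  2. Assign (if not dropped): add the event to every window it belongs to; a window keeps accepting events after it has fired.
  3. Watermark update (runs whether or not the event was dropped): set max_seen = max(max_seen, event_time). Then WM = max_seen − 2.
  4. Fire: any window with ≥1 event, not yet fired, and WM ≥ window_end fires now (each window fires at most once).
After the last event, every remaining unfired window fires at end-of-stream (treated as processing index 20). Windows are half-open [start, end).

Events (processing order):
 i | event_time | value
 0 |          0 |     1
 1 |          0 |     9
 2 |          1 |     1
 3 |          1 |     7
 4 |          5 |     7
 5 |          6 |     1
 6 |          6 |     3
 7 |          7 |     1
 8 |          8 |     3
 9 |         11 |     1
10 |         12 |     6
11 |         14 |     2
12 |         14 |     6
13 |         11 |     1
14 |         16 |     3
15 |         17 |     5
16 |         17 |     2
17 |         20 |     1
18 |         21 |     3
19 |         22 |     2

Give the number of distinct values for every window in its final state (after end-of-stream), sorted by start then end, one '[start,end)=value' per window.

[0,4)=3 [5,11)=3 [11,20)=5 [20,25)=3

i=0 t=0 v=1: → [0,3); WM=-2
i=1 t=0 v=9: → [0,3); WM=-2
i=2 t=1 v=1: → [0,4); WM=-1
i=3 t=1 v=7: → [0,4); WM=-1
i=4 t=5 v=7: → [5,8); WM=3
i=5 t=6 v=1: → [5,9); WM=4
i=6 t=6 v=3: → [5,9); WM=4
i=7 t=7 v=1: → [5,10); WM=5
i=8 t=8 v=3: → [5,11); WM=6
i=9 t=11 v=1: → [11,14); WM=9
i=10 t=12 v=6: → [11,15); WM=10
i=11 t=14 v=2: → [11,17); WM=12
i=12 t=14 v=6: → [11,17); WM=12
i=13 t=11 v=1: DROP (t<12-0); WM=12
i=14 t=16 v=3: → [11,19); WM=14
i=15 t=17 v=5: → [11,20); WM=15
i=16 t=17 v=2: → [11,20); WM=15
i=17 t=20 v=1: → [20,23); WM=18
i=18 t=21 v=3: → [20,24); WM=19
i=19 t=22 v=2: → [20,25); WM=20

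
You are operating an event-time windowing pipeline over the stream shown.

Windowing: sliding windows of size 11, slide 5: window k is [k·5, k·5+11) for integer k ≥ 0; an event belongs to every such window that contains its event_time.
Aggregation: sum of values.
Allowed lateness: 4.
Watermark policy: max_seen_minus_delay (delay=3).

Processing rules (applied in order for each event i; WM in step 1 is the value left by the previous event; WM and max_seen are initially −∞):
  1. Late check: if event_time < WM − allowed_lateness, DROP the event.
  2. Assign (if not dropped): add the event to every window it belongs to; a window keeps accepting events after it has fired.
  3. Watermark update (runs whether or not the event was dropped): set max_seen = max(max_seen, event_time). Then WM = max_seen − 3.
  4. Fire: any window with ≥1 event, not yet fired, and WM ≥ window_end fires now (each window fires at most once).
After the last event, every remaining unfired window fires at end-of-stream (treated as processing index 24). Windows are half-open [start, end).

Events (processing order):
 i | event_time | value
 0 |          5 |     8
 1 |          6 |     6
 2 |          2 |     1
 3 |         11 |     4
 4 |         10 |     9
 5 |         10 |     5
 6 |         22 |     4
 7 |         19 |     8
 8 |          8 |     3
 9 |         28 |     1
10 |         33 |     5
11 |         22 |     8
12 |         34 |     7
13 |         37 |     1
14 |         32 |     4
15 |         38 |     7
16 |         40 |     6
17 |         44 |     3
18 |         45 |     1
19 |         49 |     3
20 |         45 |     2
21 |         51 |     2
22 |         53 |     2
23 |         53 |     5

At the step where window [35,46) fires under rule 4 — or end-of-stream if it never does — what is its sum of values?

18

i=0 t=5 v=8: → [5,16),[0,11); WM=2
i=1 t=6 v=6: → [5,16),[0,11); WM=3
i=2 t=2 v=1: → [0,11); WM=3
i=3 t=11 v=4: → [10,21),[5,16); WM=8
i=4 t=10 v=9: → [10,21),[5,16),[0,11); WM=8
i=5 t=10 v=5: → [10,21),[5,16),[0,11); WM=8
i=6 t=22 v=4: → [20,31),[15,26); WM=19; [0,11) fires=29 [5,16) fires=32
i=7 t=19 v=8: → [15,26),[10,21); WM=19
i=8 t=8 v=3: DROP (t<19-4); WM=19
i=9 t=28 v=1: → [25,36),[20,31); WM=25; [10,21) fires=26
i=10 t=33 v=5: → [30,41),[25,36); WM=30; [15,26) fires=12
i=11 t=22 v=8: DROP (t<30-4); WM=30
i=12 t=34 v=7: → [30,41),[25,36); WM=31; [20,31) fires=5
i=13 t=37 v=1: → [35,46),[30,41); WM=34
i=14 t=32 v=4: → [30,41),[25,36); WM=34
i=15 t=38 v=7: → [35,46),[30,41); WM=35
i=16 t=40 v=6: → [40,51),[35,46),[30,41); WM=37; [25,36) fires=17
i=17 t=44 v=3: → [40,51),[35,46); WM=41; [30,41) fires=30
i=18 t=45 v=1: → [45,56),[40,51),[35,46); WM=42
i=19 t=49 v=3: → [45,56),[40,51); WM=46; [35,46) fires=18
i=20 t=45 v=2: → [45,56),[40,51),[35,46); WM=46
i=21 t=51 v=2: → [50,61),[45,56); WM=48
i=22 t=53 v=2: → [50,61),[45,56); WM=50
i=23 t=53 v=5: → [50,61),[45,56); WM=50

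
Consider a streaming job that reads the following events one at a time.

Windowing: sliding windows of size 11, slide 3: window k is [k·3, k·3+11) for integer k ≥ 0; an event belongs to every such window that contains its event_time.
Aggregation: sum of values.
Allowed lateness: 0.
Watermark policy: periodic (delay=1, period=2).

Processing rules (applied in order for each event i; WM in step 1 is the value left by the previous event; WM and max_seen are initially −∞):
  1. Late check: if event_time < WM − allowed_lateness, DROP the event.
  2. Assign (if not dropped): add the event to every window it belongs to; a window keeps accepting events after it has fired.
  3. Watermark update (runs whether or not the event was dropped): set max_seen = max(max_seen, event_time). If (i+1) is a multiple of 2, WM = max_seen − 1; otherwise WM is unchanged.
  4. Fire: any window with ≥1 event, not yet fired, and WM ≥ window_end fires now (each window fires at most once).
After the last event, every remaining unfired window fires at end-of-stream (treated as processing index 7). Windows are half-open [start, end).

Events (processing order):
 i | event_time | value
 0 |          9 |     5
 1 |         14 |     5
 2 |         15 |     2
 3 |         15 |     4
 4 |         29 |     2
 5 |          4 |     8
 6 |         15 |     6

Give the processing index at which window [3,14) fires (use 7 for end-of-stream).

i=0 t=9 v=5: → [9,20),[6,17),[3,14),[0,11); WM=−∞
i=1 t=14 v=5: → [12,23),[9,20),[6,17); WM=13; [0,11) fires=5
i=2 t=15 v=2: → [15,26),[12,23),[9,20),[6,17); WM=13
i=3 t=15 v=4: → [15,26),[12,23),[9,20),[6,17); WM=14; [3,14) fires=5
i=4 t=29 v=2: → [27,38),[24,35),[21,32); WM=14
i=5 t=4 v=8: DROP (t<14-0); WM=28; [6,17) fires=16 [9,20) fires=16 [12,23) fires=11 [15,26) fires=6
i=6 t=15 v=6: DROP (t<28-0); WM=28

3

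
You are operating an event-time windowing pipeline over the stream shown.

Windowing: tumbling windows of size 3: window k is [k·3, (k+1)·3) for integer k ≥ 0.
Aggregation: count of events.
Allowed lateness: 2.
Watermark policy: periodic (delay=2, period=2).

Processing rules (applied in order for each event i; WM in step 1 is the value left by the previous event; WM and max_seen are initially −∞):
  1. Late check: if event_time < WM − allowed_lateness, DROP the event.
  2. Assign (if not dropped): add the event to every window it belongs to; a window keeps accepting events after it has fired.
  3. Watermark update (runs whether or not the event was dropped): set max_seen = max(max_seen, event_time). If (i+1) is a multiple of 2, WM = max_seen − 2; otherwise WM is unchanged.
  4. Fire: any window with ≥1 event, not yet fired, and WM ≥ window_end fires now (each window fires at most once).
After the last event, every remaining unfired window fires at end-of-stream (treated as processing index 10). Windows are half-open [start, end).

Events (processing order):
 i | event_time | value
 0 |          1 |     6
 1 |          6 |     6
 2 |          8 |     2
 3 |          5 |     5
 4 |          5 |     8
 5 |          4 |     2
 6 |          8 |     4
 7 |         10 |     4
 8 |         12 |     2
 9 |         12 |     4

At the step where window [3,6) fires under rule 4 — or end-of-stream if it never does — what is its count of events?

1

i=0 t=1 v=6: → [0,3); WM=−∞
i=1 t=6 v=6: → [6,9); WM=4; [0,3) fires=1
i=2 t=8 v=2: → [6,9); WM=4
i=3 t=5 v=5: → [3,6); WM=6; [3,6) fires=1
i=4 t=5 v=8: → [3,6); WM=6
i=5 t=4 v=2: → [3,6); WM=6
i=6 t=8 v=4: → [6,9); WM=6
i=7 t=10 v=4: → [9,12); WM=8
i=8 t=12 v=2: → [12,15); WM=8
i=9 t=12 v=4: → [12,15); WM=10; [6,9) fires=3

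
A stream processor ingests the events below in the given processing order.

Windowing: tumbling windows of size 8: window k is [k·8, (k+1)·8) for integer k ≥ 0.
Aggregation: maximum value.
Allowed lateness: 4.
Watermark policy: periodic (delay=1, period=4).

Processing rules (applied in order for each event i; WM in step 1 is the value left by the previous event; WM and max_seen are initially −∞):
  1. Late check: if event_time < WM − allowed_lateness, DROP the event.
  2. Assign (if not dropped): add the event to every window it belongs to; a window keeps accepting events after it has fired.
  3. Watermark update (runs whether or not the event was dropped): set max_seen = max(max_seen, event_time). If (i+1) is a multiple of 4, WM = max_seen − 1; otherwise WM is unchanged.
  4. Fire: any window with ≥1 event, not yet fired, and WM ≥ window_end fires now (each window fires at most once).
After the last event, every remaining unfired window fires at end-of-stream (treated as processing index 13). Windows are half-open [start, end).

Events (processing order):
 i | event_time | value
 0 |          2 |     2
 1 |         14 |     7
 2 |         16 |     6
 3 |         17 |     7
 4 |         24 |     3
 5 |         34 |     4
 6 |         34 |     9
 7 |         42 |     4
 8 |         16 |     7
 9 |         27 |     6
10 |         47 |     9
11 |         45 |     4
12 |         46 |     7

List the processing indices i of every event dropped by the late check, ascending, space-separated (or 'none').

8 9

i=0 t=2 v=2: → [0,8); WM=−∞
i=1 t=14 v=7: → [8,16); WM=−∞
i=2 t=16 v=6: → [16,24); WM=−∞
i=3 t=17 v=7: → [16,24); WM=16; [0,8) fires=2 [8,16) fires=7
i=4 t=24 v=3: → [24,32); WM=16
i=5 t=34 v=4: → [32,40); WM=16
i=6 t=34 v=9: → [32,40); WM=16
i=7 t=42 v=4: → [40,48); WM=41; [16,24) fires=7 [24,32) fires=3 [32,40) fires=9
i=8 t=16 v=7: DROP (t<41-4); WM=41
i=9 t=27 v=6: DROP (t<41-4); WM=41
i=10 t=47 v=9: → [40,48); WM=41
i=11 t=45 v=4: → [40,48); WM=46
i=12 t=46 v=7: → [40,48); WM=46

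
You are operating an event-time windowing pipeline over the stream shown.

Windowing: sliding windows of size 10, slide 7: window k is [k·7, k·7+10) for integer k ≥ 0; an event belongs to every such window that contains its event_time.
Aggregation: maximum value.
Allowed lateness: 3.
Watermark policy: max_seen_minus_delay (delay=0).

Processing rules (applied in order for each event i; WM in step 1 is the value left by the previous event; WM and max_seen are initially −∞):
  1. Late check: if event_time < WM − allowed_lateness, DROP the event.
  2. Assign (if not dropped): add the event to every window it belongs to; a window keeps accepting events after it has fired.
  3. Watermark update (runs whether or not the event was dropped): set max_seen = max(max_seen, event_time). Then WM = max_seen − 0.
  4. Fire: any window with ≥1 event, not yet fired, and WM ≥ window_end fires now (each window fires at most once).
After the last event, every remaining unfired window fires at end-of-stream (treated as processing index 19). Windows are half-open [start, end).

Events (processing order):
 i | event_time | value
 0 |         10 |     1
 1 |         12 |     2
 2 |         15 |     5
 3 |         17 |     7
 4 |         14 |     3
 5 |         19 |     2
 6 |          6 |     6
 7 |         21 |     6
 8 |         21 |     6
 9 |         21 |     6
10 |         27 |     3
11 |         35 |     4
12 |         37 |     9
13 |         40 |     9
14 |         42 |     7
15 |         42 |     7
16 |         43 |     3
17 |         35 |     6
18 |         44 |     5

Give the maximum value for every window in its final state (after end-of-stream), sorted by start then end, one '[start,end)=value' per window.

i=0 t=10 v=1: → [7,17); WM=10
i=1 t=12 v=2: → [7,17); WM=12
i=2 t=15 v=5: → [14,24),[7,17); WM=15
i=3 t=17 v=7: → [14,24); WM=17; [7,17) fires=5
i=4 t=14 v=3: → [14,24),[7,17); WM=17
i=5 t=19 v=2: → [14,24); WM=19
i=6 t=6 v=6: DROP (t<19-3); WM=19
i=7 t=21 v=6: → [21,31),[14,24); WM=21
i=8 t=21 v=6: → [21,31),[14,24); WM=21
i=9 t=21 v=6: → [21,31),[14,24); WM=21
i=10 t=27 v=3: → [21,31); WM=27; [14,24) fires=7
i=11 t=35 v=4: → [35,45),[28,38); WM=35; [21,31) fires=6
i=12 t=37 v=9: → [35,45),[28,38); WM=37
i=13 t=40 v=9: → [35,45); WM=40; [28,38) fires=9
i=14 t=42 v=7: → [42,52),[35,45); WM=42
i=15 t=42 v=7: → [42,52),[35,45); WM=42
i=16 t=43 v=3: → [42,52),[35,45); WM=43
i=17 t=35 v=6: DROP (t<43-3); WM=43
i=18 t=44 v=5: → [42,52),[35,45); WM=44

[7,17)=5 [14,24)=7 [21,31)=6 [28,38)=9 [35,45)=9 [42,52)=7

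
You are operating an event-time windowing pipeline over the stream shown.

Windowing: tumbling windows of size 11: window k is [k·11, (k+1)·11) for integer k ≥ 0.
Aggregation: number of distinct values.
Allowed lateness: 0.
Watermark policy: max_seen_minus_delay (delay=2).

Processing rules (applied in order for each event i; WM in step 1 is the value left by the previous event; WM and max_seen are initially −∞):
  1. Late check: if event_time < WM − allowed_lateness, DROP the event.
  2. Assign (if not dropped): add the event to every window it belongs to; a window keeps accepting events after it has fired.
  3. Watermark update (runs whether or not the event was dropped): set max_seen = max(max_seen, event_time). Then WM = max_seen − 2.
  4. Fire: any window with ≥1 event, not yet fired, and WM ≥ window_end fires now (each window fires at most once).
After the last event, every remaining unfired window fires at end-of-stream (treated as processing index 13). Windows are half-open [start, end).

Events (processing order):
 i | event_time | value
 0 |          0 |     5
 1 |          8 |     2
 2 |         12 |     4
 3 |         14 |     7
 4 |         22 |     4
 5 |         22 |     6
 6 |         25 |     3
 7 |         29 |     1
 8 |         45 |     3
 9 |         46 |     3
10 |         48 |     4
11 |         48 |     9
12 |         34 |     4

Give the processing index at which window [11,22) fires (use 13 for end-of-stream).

i=0 t=0 v=5: → [0,11); WM=-2
i=1 t=8 v=2: → [0,11); WM=6
i=2 t=12 v=4: → [11,22); WM=10
i=3 t=14 v=7: → [11,22); WM=12; [0,11) fires=2
i=4 t=22 v=4: → [22,33); WM=20
i=5 t=22 v=6: → [22,33); WM=20
i=6 t=25 v=3: → [22,33); WM=23; [11,22) fires=2
i=7 t=29 v=1: → [22,33); WM=27
i=8 t=45 v=3: → [44,55); WM=43; [22,33) fires=4
i=9 t=46 v=3: → [44,55); WM=44
i=10 t=48 v=4: → [44,55); WM=46
i=11 t=48 v=9: → [44,55); WM=46
i=12 t=34 v=4: DROP (t<46-0); WM=46

6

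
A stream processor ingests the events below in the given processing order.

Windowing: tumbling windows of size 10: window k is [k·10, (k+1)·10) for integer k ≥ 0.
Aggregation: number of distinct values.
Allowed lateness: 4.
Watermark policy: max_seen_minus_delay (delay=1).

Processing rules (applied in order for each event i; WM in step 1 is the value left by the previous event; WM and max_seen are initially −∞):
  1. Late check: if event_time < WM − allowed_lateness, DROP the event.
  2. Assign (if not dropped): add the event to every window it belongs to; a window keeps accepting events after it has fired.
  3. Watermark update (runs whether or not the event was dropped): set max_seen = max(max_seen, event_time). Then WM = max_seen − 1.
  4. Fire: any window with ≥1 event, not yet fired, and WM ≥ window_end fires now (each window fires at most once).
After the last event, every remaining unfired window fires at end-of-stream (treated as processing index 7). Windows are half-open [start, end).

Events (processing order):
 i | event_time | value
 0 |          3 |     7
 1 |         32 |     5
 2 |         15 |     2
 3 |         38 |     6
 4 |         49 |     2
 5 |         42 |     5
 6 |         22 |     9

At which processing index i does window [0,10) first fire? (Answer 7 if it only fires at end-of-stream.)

1

i=0 t=3 v=7: → [0,10); WM=2
i=1 t=32 v=5: → [30,40); WM=31; [0,10) fires=1
i=2 t=15 v=2: DROP (t<31-4); WM=31
i=3 t=38 v=6: → [30,40); WM=37
i=4 t=49 v=2: → [40,50); WM=48; [30,40) fires=2
i=5 t=42 v=5: DROP (t<48-4); WM=48
i=6 t=22 v=9: DROP (t<48-4); WM=48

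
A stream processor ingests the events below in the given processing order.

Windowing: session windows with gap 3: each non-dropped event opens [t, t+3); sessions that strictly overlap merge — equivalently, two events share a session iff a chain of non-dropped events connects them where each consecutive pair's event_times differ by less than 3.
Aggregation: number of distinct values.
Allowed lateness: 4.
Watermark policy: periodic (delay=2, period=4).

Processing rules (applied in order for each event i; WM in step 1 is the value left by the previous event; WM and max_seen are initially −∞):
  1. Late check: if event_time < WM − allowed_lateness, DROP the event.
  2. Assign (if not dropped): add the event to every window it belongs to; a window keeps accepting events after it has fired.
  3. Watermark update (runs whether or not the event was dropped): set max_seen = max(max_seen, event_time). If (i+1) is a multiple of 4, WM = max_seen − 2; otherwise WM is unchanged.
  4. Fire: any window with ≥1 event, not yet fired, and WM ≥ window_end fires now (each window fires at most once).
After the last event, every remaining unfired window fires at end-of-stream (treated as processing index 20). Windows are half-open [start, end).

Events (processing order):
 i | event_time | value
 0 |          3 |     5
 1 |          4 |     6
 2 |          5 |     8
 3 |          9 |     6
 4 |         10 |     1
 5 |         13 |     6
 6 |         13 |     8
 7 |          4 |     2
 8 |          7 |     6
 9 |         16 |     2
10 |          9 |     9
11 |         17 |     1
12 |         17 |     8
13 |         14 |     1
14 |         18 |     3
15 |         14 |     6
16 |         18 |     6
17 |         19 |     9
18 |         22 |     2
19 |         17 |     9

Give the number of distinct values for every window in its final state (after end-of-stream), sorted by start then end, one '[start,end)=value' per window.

[3,13)=6 [13,22)=6 [22,25)=1

i=0 t=3 v=5: → [3,6); WM=−∞
i=1 t=4 v=6: → [3,7); WM=−∞
i=2 t=5 v=8: → [3,8); WM=−∞
i=3 t=9 v=6: → [9,12); WM=7
i=4 t=10 v=1: → [9,13); WM=7
i=5 t=13 v=6: → [13,16); WM=7
i=6 t=13 v=8: → [13,16); WM=7
i=7 t=4 v=2: → [3,8); WM=11
i=8 t=7 v=6: → [3,13); WM=11
i=9 t=16 v=2: → [16,19); WM=11
i=10 t=9 v=9: → [3,13); WM=11
i=11 t=17 v=1: → [16,20); WM=15
i=12 t=17 v=8: → [16,20); WM=15
i=13 t=14 v=1: → [13,20); WM=15
i=14 t=18 v=3: → [13,21); WM=15
i=15 t=14 v=6: → [13,21); WM=16
i=16 t=18 v=6: → [13,21); WM=16
i=17 t=19 v=9: → [13,22); WM=16
i=18 t=22 v=2: → [22,25); WM=16
i=19 t=17 v=9: → [13,22); WM=20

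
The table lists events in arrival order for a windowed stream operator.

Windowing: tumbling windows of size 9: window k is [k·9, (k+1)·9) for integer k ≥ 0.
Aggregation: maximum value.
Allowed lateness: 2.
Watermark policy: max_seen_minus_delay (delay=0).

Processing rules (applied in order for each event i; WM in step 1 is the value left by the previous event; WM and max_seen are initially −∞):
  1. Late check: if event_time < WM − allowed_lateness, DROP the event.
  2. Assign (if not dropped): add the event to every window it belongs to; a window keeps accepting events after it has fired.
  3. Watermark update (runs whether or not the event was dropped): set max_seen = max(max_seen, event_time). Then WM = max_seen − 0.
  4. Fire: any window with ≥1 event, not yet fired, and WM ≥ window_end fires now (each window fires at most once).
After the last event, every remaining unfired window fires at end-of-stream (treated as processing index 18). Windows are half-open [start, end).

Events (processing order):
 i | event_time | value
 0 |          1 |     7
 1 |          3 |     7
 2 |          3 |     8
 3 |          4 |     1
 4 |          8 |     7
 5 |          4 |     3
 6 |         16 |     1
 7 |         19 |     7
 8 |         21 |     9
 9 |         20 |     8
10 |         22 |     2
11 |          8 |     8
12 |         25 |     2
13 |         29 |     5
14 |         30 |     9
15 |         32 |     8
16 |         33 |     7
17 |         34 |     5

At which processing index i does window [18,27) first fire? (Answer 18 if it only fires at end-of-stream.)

i=0 t=1 v=7: → [0,9); WM=1
i=1 t=3 v=7: → [0,9); WM=3
i=2 t=3 v=8: → [0,9); WM=3
i=3 t=4 v=1: → [0,9); WM=4
i=4 t=8 v=7: → [0,9); WM=8
i=5 t=4 v=3: DROP (t<8-2); WM=8
i=6 t=16 v=1: → [9,18); WM=16; [0,9) fires=8
i=7 t=19 v=7: → [18,27); WM=19; [9,18) fires=1
i=8 t=21 v=9: → [18,27); WM=21
i=9 t=20 v=8: → [18,27); WM=21
i=10 t=22 v=2: → [18,27); WM=22
i=11 t=8 v=8: DROP (t<22-2); WM=22
i=12 t=25 v=2: → [18,27); WM=25
i=13 t=29 v=5: → [27,36); WM=29; [18,27) fires=9
i=14 t=30 v=9: → [27,36); WM=30
i=15 t=32 v=8: → [27,36); WM=32
i=16 t=33 v=7: → [27,36); WM=33
i=17 t=34 v=5: → [27,36); WM=34

13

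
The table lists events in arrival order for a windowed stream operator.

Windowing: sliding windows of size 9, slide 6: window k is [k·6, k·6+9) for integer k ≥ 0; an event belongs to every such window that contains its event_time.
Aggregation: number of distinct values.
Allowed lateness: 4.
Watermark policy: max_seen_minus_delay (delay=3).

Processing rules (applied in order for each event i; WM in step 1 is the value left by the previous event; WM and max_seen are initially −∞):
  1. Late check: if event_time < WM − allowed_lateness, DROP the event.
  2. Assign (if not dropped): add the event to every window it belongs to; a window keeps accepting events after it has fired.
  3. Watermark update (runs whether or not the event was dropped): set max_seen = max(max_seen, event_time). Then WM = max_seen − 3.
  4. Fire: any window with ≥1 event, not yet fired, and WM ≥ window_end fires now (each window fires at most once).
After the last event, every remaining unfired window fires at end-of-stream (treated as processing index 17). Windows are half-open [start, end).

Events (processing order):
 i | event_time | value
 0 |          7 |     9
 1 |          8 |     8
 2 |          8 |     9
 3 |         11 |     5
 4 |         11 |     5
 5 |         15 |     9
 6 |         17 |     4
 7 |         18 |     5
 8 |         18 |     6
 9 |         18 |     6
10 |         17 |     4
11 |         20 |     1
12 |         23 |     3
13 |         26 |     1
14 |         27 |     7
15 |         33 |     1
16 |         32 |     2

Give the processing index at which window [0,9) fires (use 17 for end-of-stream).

5

i=0 t=7 v=9: → [6,15),[0,9); WM=4
i=1 t=8 v=8: → [6,15),[0,9); WM=5
i=2 t=8 v=9: → [6,15),[0,9); WM=5
i=3 t=11 v=5: → [6,15); WM=8
i=4 t=11 v=5: → [6,15); WM=8
i=5 t=15 v=9: → [12,21); WM=12; [0,9) fires=2
i=6 t=17 v=4: → [12,21); WM=14
i=7 t=18 v=5: → [18,27),[12,21); WM=15; [6,15) fires=3
i=8 t=18 v=6: → [18,27),[12,21); WM=15
i=9 t=18 v=6: → [18,27),[12,21); WM=15
i=10 t=17 v=4: → [12,21); WM=15
i=11 t=20 v=1: → [18,27),[12,21); WM=17
i=12 t=23 v=3: → [18,27); WM=20
i=13 t=26 v=1: → [24,33),[18,27); WM=23; [12,21) fires=5
i=14 t=27 v=7: → [24,33); WM=24
i=15 t=33 v=1: → [30,39); WM=30; [18,27) fires=4
i=16 t=32 v=2: → [30,39),[24,33); WM=30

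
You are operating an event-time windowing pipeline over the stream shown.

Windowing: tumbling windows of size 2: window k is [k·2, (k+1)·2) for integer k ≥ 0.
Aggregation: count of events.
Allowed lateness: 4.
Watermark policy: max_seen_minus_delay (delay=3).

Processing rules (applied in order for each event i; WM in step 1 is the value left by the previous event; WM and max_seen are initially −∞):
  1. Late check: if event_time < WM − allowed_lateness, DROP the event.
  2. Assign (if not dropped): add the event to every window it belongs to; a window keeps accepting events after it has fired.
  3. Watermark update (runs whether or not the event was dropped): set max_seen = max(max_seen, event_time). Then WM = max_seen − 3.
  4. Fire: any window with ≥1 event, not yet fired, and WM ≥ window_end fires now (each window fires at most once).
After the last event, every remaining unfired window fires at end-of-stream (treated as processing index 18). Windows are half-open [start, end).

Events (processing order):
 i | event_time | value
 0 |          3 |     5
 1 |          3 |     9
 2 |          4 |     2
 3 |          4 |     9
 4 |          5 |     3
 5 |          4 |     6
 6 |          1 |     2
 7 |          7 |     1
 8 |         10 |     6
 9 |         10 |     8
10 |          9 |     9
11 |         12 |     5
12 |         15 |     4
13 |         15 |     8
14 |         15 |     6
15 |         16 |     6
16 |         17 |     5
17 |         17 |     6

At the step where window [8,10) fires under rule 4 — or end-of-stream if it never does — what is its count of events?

1

i=0 t=3 v=5: → [2,4); WM=0
i=1 t=3 v=9: → [2,4); WM=0
i=2 t=4 v=2: → [4,6); WM=1
i=3 t=4 v=9: → [4,6); WM=1
i=4 t=5 v=3: → [4,6); WM=2
i=5 t=4 v=6: → [4,6); WM=2
i=6 t=1 v=2: → [0,2); WM=2; [0,2) fires=1
i=7 t=7 v=1: → [6,8); WM=4; [2,4) fires=2
i=8 t=10 v=6: → [10,12); WM=7; [4,6) fires=4
i=9 t=10 v=8: → [10,12); WM=7
i=10 t=9 v=9: → [8,10); WM=7
i=11 t=12 v=5: → [12,14); WM=9; [6,8) fires=1
i=12 t=15 v=4: → [14,16); WM=12; [8,10) fires=1 [10,12) fires=2
i=13 t=15 v=8: → [14,16); WM=12
i=14 t=15 v=6: → [14,16); WM=12
i=15 t=16 v=6: → [16,18); WM=13
i=16 t=17 v=5: → [16,18); WM=14; [12,14) fires=1
i=17 t=17 v=6: → [16,18); WM=14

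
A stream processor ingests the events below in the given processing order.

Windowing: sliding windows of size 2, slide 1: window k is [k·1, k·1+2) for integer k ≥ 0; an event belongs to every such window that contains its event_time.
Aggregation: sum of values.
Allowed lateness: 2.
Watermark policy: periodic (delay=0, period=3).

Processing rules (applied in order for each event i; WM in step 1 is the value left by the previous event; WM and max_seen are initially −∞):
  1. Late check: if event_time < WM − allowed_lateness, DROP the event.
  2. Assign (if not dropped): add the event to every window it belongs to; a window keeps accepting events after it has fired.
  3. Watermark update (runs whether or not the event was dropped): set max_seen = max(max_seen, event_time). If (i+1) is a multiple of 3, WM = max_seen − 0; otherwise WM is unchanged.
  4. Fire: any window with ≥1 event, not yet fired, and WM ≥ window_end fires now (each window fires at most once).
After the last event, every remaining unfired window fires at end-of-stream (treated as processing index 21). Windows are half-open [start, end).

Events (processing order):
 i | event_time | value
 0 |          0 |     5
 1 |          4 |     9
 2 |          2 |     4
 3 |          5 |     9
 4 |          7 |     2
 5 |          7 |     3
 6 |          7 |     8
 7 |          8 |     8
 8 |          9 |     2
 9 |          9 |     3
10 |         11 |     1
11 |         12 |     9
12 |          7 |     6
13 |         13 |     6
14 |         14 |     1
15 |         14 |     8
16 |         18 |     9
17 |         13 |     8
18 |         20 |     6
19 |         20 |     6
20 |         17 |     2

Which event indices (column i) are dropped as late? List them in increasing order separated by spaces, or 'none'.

i=0 t=0 v=5: → [0,2); WM=−∞
i=1 t=4 v=9: → [4,6),[3,5); WM=−∞
i=2 t=2 v=4: → [2,4),[1,3); WM=4; [0,2) fires=5 [1,3) fires=4 [2,4) fires=4
i=3 t=5 v=9: → [5,7),[4,6); WM=4
i=4 t=7 v=2: → [7,9),[6,8); WM=4
i=5 t=7 v=3: → [7,9),[6,8); WM=7; [3,5) fires=9 [4,6) fires=18 [5,7) fires=9
i=6 t=7 v=8: → [7,9),[6,8); WM=7
i=7 t=8 v=8: → [8,10),[7,9); WM=7
i=8 t=9 v=2: → [9,11),[8,10); WM=9; [6,8) fires=13 [7,9) fires=21
i=9 t=9 v=3: → [9,11),[8,10); WM=9
i=10 t=11 v=1: → [11,13),[10,12); WM=9
i=11 t=12 v=9: → [12,14),[11,13); WM=12; [8,10) fires=13 [9,11) fires=5 [10,12) fires=1
i=12 t=7 v=6: DROP (t<12-2); WM=12
i=13 t=13 v=6: → [13,15),[12,14); WM=12
i=14 t=14 v=1: → [14,16),[13,15); WM=14; [11,13) fires=10 [12,14) fires=15
i=15 t=14 v=8: → [14,16),[13,15); WM=14
i=16 t=18 v=9: → [18,20),[17,19); WM=14
i=17 t=13 v=8: → [13,15),[12,14); WM=18; [13,15) fires=23 [14,16) fires=9
i=18 t=20 v=6: → [20,22),[19,21); WM=18
i=19 t=20 v=6: → [20,22),[19,21); WM=18
i=20 t=17 v=2: → [17,19),[16,18); WM=20; [16,18) fires=2 [17,19) fires=11 [18,20) fires=9

12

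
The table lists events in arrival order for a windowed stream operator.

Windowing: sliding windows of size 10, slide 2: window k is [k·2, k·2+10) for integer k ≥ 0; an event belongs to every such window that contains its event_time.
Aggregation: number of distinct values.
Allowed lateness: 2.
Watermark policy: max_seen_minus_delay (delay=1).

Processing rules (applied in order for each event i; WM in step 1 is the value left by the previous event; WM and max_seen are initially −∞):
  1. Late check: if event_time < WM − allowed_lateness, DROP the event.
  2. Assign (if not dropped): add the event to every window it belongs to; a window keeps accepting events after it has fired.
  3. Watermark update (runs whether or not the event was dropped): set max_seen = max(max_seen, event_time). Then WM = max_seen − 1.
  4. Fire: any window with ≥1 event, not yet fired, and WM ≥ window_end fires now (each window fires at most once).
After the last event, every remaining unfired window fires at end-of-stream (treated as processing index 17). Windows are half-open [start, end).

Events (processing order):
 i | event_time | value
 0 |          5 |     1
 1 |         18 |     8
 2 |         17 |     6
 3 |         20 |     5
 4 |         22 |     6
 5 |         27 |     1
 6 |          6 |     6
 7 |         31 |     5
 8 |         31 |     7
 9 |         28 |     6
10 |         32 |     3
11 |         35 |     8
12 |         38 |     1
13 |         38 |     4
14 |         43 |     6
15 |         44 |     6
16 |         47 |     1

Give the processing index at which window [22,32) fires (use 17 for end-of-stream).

i=0 t=5 v=1: → [4,14),[2,12),[0,10); WM=4
i=1 t=18 v=8: → [18,28),[16,26),[14,24),[12,22),[10,20); WM=17; [0,10) fires=1 [2,12) fires=1 [4,14) fires=1
i=2 t=17 v=6: → [16,26),[14,24),[12,22),[10,20),[8,18); WM=17
i=3 t=20 v=5: → [20,30),[18,28),[16,26),[14,24),[12,22); WM=19; [8,18) fires=1
i=4 t=22 v=6: → [22,32),[20,30),[18,28),[16,26),[14,24); WM=21; [10,20) fires=2
i=5 t=27 v=1: → [26,36),[24,34),[22,32),[20,30),[18,28); WM=26; [12,22) fires=3 [14,24) fires=3 [16,26) fires=3
i=6 t=6 v=6: DROP (t<26-2); WM=26
i=7 t=31 v=5: → [30,40),[28,38),[26,36),[24,34),[22,32); WM=30; [18,28) fires=4 [20,30) fires=3
i=8 t=31 v=7: → [30,40),[28,38),[26,36),[24,34),[22,32); WM=30
i=9 t=28 v=6: → [28,38),[26,36),[24,34),[22,32),[20,30); WM=30
i=10 t=32 v=3: → [32,42),[30,40),[28,38),[26,36),[24,34); WM=31
i=11 t=35 v=8: → [34,44),[32,42),[30,40),[28,38),[26,36); WM=34; [22,32) fires=4 [24,34) fires=5
i=12 t=38 v=1: → [38,48),[36,46),[34,44),[32,42),[30,40); WM=37; [26,36) fires=6
i=13 t=38 v=4: → [38,48),[36,46),[34,44),[32,42),[30,40); WM=37
i=14 t=43 v=6: → [42,52),[40,50),[38,48),[36,46),[34,44); WM=42; [28,38) fires=5 [30,40) fires=6 [32,42) fires=4
i=15 t=44 v=6: → [44,54),[42,52),[40,50),[38,48),[36,46); WM=43
i=16 t=47 v=1: → [46,56),[44,54),[42,52),[40,50),[38,48); WM=46; [34,44) fires=4 [36,46) fires=3

11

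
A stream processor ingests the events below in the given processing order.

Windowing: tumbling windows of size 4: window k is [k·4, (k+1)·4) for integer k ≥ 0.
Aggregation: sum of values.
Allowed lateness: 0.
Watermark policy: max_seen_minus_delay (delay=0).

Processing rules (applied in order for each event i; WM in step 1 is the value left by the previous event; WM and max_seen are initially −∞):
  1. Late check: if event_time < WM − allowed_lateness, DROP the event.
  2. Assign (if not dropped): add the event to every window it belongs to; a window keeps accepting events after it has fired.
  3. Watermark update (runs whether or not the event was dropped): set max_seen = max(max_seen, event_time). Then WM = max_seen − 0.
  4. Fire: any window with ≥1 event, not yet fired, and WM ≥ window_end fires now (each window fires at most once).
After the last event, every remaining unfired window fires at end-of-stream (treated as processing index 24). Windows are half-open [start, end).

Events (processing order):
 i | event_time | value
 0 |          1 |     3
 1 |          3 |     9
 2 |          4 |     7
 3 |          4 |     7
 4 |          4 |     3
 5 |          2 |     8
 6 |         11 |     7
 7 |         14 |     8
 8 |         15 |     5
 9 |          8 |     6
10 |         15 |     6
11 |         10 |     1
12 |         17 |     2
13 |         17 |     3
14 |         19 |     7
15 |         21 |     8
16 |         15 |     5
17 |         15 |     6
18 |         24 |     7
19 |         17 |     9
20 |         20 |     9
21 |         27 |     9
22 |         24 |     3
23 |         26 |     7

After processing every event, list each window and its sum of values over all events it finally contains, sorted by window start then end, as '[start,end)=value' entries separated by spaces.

[0,4)=12 [4,8)=17 [8,12)=7 [12,16)=19 [16,20)=12 [20,24)=8 [24,28)=16

i=0 t=1 v=3: → [0,4); WM=1
i=1 t=3 v=9: → [0,4); WM=3
i=2 t=4 v=7: → [4,8); WM=4; [0,4) fires=12
i=3 t=4 v=7: → [4,8); WM=4
i=4 t=4 v=3: → [4,8); WM=4
i=5 t=2 v=8: DROP (t<4-0); WM=4
i=6 t=11 v=7: → [8,12); WM=11; [4,8) fires=17
i=7 t=14 v=8: → [12,16); WM=14; [8,12) fires=7
i=8 t=15 v=5: → [12,16); WM=15
i=9 t=8 v=6: DROP (t<15-0); WM=15
i=10 t=15 v=6: → [12,16); WM=15
i=11 t=10 v=1: DROP (t<15-0); WM=15
i=12 t=17 v=2: → [16,20); WM=17; [12,16) fires=19
i=13 t=17 v=3: → [16,20); WM=17
i=14 t=19 v=7: → [16,20); WM=19
i=15 t=21 v=8: → [20,24); WM=21; [16,20) fires=12
i=16 t=15 v=5: DROP (t<21-0); WM=21
i=17 t=15 v=6: DROP (t<21-0); WM=21
i=18 t=24 v=7: → [24,28); WM=24; [20,24) fires=8
i=19 t=17 v=9: DROP (t<24-0); WM=24
i=20 t=20 v=9: DROP (t<24-0); WM=24
i=21 t=27 v=9: → [24,28); WM=27
i=22 t=24 v=3: DROP (t<27-0); WM=27
i=23 t=26 v=7: DROP (t<27-0); WM=27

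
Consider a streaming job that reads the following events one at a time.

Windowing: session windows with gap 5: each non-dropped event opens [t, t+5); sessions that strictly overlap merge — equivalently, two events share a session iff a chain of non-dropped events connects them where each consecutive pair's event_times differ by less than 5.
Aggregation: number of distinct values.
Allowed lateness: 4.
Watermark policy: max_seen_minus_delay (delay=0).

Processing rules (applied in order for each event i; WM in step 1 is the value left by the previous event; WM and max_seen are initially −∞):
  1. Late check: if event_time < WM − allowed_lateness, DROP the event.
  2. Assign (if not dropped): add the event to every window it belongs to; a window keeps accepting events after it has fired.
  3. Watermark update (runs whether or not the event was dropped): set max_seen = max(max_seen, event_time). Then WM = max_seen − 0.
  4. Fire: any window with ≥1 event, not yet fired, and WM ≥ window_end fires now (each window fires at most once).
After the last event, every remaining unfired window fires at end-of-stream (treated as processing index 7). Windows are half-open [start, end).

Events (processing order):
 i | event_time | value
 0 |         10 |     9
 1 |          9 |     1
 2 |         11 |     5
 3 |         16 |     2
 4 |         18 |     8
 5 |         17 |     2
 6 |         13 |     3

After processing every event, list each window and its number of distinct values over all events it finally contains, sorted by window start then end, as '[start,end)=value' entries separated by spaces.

[9,16)=3 [16,23)=2

i=0 t=10 v=9: → [10,15); WM=10
i=1 t=9 v=1: → [9,15); WM=10
i=2 t=11 v=5: → [9,16); WM=11
i=3 t=16 v=2: → [16,21); WM=16
i=4 t=18 v=8: → [16,23); WM=18
i=5 t=17 v=2: → [16,23); WM=18
i=6 t=13 v=3: DROP (t<18-4); WM=18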